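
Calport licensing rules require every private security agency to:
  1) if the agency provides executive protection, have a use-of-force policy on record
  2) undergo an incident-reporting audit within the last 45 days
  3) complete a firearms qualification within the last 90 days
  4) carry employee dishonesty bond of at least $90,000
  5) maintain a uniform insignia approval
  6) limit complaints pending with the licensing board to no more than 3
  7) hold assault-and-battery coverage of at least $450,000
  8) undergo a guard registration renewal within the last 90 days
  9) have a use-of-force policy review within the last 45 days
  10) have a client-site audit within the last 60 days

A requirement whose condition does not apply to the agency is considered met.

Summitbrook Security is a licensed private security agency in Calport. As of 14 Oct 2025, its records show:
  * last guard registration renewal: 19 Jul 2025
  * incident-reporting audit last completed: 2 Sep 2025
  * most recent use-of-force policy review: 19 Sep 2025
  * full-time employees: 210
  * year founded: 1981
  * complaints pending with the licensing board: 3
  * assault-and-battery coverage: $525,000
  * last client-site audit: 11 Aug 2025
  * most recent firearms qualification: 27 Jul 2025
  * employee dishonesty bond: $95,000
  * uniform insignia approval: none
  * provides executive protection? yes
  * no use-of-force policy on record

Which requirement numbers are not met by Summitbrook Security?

1. condition 'provides executive protection' holds; use-of-force policy absent → not met
2. incident-reporting audit 42 days ago vs limit 45 → met
3. firearms qualification 79 days ago vs limit 90 → met
4. employee dishonesty bond $95,000 ≥ $90,000 → met
5. uniform insignia approval absent → not met
6. complaints pending with the licensing board 3 ≤ 3 → met
7. assault-and-battery coverage $525,000 ≥ $450,000 → met
8. guard registration renewal 87 days ago vs limit 90 → met
9. use-of-force policy review 25 days ago vs limit 45 → met
10. client-site audit 64 days ago vs limit 60 → not met
Not met: 1, 5, 10

1, 5, 10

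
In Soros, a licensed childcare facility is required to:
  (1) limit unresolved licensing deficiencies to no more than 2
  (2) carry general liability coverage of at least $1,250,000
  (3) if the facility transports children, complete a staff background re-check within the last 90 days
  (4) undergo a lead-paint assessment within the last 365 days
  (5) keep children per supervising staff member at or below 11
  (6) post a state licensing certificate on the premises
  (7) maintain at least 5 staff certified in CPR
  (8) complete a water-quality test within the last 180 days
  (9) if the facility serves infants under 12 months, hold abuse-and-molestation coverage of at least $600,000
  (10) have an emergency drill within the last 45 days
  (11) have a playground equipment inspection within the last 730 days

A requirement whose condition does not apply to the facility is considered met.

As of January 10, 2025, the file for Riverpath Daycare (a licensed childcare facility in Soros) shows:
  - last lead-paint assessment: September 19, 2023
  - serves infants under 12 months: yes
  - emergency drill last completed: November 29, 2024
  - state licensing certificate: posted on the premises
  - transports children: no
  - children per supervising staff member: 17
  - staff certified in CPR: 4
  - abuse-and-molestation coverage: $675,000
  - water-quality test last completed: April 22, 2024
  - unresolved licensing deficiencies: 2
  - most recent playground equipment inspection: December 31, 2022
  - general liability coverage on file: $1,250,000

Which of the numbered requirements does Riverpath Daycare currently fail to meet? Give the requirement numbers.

1. unresolved licensing deficiencies 2 ≤ 2 → met
2. general liability coverage $1,250,000 ≥ $1,250,000 → met
3. condition 'transports children' does not hold → requirement n/a → met
4. lead-paint assessment 479 days ago vs limit 365 → not met
5. children per supervising staff member 17 > 11 → not met
6. state licensing certificate present → met
7. staff certified in CPR 4 < 5 → not met
8. water-quality test 263 days ago vs limit 180 → not met
9. condition 'serves infants under 12 months' holds; abuse-and-molestation coverage $675,000 ≥ $600,000 → met
10. emergency drill 42 days ago vs limit 45 → met
11. playground equipment inspection 741 days ago vs limit 730 → not met
Not met: 4, 5, 7, 8, 11

4, 5, 7, 8, 11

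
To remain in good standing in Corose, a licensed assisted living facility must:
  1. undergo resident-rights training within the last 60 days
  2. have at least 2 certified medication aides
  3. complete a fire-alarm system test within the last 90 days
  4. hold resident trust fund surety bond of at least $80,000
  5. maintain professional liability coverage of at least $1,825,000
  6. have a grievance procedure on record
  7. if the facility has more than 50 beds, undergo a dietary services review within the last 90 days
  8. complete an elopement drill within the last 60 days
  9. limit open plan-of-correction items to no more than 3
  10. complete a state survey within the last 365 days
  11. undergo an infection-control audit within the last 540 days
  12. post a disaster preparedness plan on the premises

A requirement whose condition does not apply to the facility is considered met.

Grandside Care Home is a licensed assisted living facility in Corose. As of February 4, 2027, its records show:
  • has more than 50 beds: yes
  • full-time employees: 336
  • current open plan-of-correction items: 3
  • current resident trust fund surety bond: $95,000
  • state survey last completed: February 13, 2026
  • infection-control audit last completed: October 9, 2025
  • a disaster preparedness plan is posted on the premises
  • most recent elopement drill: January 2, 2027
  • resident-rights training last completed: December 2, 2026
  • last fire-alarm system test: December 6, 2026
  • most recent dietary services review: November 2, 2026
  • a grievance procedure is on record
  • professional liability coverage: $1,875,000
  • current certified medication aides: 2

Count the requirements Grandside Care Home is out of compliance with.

2

1. resident-rights training 64 days ago vs limit 60 → not met
2. certified medication aides 2 ≥ 2 → met
3. fire-alarm system test 60 days ago vs limit 90 → met
4. resident trust fund surety bond $95,000 ≥ $80,000 → met
5. professional liability coverage $1,875,000 ≥ $1,825,000 → met
6. grievance procedure present → met
7. condition 'has more than 50 beds' holds; dietary services review 94 days ago vs limit 90 → not met
8. elopement drill 33 days ago vs limit 60 → met
9. open plan-of-correction items 3 ≤ 3 → met
10. state survey 356 days ago vs limit 365 → met
11. infection-control audit 483 days ago vs limit 540 → met
12. disaster preparedness plan present → met
Not met: 2 of 12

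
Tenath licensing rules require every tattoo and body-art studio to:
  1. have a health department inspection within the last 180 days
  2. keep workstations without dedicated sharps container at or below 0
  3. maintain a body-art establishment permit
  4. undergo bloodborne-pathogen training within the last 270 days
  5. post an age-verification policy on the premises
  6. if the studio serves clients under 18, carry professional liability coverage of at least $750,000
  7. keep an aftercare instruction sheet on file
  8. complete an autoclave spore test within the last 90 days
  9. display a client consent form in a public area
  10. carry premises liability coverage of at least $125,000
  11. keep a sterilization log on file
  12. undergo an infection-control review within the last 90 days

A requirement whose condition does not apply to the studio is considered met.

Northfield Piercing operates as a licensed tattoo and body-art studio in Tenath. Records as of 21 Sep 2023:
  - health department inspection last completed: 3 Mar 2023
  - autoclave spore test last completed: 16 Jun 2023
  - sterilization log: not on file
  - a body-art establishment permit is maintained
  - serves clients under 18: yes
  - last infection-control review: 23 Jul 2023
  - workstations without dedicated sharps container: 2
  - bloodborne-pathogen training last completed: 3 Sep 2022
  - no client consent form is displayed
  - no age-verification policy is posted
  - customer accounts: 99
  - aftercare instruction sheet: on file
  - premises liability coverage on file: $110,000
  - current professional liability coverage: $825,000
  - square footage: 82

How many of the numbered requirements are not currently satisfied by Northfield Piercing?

8

1. health department inspection 202 days ago vs limit 180 → not met
2. workstations without dedicated sharps container 2 > 0 → not met
3. body-art establishment permit present → met
4. bloodborne-pathogen training 383 days ago vs limit 270 → not met
5. age-verification policy absent → not met
6. condition 'serves clients under 18' holds; professional liability coverage $825,000 ≥ $750,000 → met
7. aftercare instruction sheet present → met
8. autoclave spore test 97 days ago vs limit 90 → not met
9. client consent form absent → not met
10. premises liability coverage $110,000 < $125,000 → not met
11. sterilization log absent → not met
12. infection-control review 60 days ago vs limit 90 → met
Not met: 8 of 12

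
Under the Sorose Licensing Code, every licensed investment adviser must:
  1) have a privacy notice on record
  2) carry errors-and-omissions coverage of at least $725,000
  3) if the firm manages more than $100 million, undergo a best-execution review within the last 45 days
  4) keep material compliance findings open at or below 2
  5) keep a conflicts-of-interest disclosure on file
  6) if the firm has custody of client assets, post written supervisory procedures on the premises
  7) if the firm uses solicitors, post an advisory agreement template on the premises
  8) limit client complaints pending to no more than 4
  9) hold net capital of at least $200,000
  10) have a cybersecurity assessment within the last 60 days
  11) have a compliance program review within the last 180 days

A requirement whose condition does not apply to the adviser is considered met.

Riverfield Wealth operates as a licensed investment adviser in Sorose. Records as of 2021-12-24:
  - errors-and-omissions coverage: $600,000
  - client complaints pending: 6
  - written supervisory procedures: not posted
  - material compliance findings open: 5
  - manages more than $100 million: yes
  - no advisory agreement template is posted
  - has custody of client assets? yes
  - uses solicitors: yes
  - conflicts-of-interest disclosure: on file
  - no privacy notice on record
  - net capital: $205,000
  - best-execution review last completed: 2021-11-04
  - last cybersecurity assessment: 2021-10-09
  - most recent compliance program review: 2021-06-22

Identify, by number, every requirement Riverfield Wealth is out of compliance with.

1, 2, 3, 4, 6, 7, 8, 10, 11

1. privacy notice absent → not met
2. errors-and-omissions coverage $600,000 < $725,000 → not met
3. condition 'manages more than $100 million' holds; best-execution review 50 days ago vs limit 45 → not met
4. material compliance findings open 5 > 2 → not met
5. conflicts-of-interest disclosure present → met
6. condition 'has custody of client assets' holds; written supervisory procedures absent → not met
7. condition 'uses solicitors' holds; advisory agreement template absent → not met
8. client complaints pending 6 > 4 → not met
9. net capital $205,000 ≥ $200,000 → met
10. cybersecurity assessment 76 days ago vs limit 60 → not met
11. compliance program review 185 days ago vs limit 180 → not met
Not met: 1, 2, 3, 4, 6, 7, 8, 10, 11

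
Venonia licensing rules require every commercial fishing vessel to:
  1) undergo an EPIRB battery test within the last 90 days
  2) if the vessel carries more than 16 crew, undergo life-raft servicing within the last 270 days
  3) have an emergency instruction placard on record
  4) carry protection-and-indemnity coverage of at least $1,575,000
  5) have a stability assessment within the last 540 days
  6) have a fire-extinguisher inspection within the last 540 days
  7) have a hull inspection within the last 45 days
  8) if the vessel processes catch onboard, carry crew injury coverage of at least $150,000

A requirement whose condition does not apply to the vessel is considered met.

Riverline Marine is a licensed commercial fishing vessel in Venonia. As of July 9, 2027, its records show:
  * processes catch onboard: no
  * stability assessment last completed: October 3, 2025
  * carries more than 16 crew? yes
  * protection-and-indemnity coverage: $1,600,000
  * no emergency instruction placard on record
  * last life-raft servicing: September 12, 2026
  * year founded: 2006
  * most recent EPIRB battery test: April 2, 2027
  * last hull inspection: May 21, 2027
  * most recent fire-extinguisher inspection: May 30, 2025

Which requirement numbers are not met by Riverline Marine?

1, 2, 3, 5, 6, 7

1. EPIRB battery test 98 days ago vs limit 90 → not met
2. condition 'carries more than 16 crew' holds; life-raft servicing 300 days ago vs limit 270 → not met
3. emergency instruction placard absent → not met
4. protection-and-indemnity coverage $1,600,000 ≥ $1,575,000 → met
5. stability assessment 644 days ago vs limit 540 → not met
6. fire-extinguisher inspection 770 days ago vs limit 540 → not met
7. hull inspection 49 days ago vs limit 45 → not met
8. condition 'processes catch onboard' does not hold → requirement n/a → met
Not met: 1, 2, 3, 5, 6, 7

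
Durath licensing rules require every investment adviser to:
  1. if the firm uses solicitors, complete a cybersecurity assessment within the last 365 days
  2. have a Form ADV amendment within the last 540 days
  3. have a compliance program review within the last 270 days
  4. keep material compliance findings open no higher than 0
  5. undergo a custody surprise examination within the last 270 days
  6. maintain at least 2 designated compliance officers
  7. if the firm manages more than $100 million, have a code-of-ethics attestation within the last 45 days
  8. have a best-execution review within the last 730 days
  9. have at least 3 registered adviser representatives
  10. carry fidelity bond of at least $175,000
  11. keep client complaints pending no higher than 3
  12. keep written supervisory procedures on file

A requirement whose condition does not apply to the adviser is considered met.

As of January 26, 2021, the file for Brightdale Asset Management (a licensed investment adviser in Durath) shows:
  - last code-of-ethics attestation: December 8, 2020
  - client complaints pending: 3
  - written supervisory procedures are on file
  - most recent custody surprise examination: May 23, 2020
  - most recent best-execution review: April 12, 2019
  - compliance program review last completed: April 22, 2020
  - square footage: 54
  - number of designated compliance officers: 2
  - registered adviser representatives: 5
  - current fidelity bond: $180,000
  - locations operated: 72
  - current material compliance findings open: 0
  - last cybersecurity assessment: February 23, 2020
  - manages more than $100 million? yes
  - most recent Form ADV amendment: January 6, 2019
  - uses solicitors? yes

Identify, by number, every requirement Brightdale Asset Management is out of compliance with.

1. condition 'uses solicitors' holds; cybersecurity assessment 338 days ago vs limit 365 → met
2. Form ADV amendment 751 days ago vs limit 540 → not met
3. compliance program review 279 days ago vs limit 270 → not met
4. material compliance findings open 0 ≤ 0 → met
5. custody surprise examination 248 days ago vs limit 270 → met
6. designated compliance officers 2 ≥ 2 → met
7. condition 'manages more than $100 million' holds; code-of-ethics attestation 49 days ago vs limit 45 → not met
8. best-execution review 655 days ago vs limit 730 → met
9. registered adviser representatives 5 ≥ 3 → met
10. fidelity bond $180,000 ≥ $175,000 → met
11. client complaints pending 3 ≤ 3 → met
12. written supervisory procedures present → met
Not met: 2, 3, 7

2, 3, 7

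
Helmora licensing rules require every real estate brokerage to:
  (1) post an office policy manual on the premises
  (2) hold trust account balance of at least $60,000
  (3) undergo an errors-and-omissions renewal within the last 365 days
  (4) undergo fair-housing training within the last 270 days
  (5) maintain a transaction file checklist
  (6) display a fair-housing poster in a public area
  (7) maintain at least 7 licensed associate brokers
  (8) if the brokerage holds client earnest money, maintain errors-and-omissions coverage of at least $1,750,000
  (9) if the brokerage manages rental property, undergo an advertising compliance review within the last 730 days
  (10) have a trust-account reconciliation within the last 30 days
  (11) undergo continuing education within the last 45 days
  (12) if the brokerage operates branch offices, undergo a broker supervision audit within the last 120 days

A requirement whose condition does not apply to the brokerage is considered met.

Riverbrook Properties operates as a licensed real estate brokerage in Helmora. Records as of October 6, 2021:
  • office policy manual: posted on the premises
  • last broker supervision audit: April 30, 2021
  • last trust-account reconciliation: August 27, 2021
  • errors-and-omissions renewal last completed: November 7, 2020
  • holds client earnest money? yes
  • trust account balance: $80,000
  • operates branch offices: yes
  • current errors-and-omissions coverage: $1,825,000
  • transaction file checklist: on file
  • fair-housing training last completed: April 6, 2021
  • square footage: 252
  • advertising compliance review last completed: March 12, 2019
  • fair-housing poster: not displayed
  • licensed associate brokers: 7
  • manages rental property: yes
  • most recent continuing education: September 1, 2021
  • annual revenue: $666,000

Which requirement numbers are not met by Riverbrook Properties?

1. office policy manual present → met
2. trust account balance $80,000 ≥ $60,000 → met
3. errors-and-omissions renewal 333 days ago vs limit 365 → met
4. fair-housing training 183 days ago vs limit 270 → met
5. transaction file checklist present → met
6. fair-housing poster absent → not met
7. licensed associate brokers 7 ≥ 7 → met
8. condition 'holds client earnest money' holds; errors-and-omissions coverage $1,825,000 ≥ $1,750,000 → met
9. condition 'manages rental property' holds; advertising compliance review 939 days ago vs limit 730 → not met
10. trust-account reconciliation 40 days ago vs limit 30 → not met
11. continuing education 35 days ago vs limit 45 → met
12. condition 'operates branch offices' holds; broker supervision audit 159 days ago vs limit 120 → not met
Not met: 6, 9, 10, 12

6, 9, 10, 12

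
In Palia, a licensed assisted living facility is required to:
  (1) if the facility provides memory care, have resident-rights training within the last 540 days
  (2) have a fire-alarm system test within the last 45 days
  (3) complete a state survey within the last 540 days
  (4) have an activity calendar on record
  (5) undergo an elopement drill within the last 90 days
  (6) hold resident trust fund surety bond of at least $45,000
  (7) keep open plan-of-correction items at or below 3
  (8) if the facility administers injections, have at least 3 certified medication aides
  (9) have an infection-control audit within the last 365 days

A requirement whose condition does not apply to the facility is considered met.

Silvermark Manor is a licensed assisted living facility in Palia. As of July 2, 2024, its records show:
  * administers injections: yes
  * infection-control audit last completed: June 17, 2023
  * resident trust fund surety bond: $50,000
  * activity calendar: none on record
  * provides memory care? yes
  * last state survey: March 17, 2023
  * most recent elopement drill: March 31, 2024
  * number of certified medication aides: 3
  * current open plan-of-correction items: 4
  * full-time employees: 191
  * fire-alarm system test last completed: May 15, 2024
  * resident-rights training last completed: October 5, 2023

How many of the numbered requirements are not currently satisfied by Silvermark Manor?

1. condition 'provides memory care' holds; resident-rights training 271 days ago vs limit 540 → met
2. fire-alarm system test 48 days ago vs limit 45 → not met
3. state survey 473 days ago vs limit 540 → met
4. activity calendar absent → not met
5. elopement drill 93 days ago vs limit 90 → not met
6. resident trust fund surety bond $50,000 ≥ $45,000 → met
7. open plan-of-correction items 4 > 3 → not met
8. condition 'administers injections' holds; certified medication aides 3 ≥ 3 → met
9. infection-control audit 381 days ago vs limit 365 → not met
Not met: 5 of 9

5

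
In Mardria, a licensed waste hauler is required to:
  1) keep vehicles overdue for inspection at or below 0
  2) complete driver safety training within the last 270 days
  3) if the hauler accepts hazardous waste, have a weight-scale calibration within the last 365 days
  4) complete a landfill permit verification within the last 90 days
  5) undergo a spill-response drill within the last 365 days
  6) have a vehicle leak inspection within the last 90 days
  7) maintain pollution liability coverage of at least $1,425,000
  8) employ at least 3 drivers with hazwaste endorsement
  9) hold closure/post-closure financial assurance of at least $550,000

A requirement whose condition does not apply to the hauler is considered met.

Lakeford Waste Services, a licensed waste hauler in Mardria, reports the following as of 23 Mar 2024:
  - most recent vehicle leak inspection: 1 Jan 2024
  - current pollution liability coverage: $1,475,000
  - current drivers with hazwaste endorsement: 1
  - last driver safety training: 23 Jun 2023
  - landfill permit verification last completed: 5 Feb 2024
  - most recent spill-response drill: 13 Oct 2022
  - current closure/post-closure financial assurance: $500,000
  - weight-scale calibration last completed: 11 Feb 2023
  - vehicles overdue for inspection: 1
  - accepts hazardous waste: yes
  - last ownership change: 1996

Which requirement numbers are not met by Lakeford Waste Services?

1. vehicles overdue for inspection 1 > 0 → not met
2. driver safety training 274 days ago vs limit 270 → not met
3. condition 'accepts hazardous waste' holds; weight-scale calibration 406 days ago vs limit 365 → not met
4. landfill permit verification 47 days ago vs limit 90 → met
5. spill-response drill 527 days ago vs limit 365 → not met
6. vehicle leak inspection 82 days ago vs limit 90 → met
7. pollution liability coverage $1,475,000 ≥ $1,425,000 → met
8. drivers with hazwaste endorsement 1 < 3 → not met
9. closure/post-closure financial assurance $500,000 < $550,000 → not met
Not met: 1, 2, 3, 5, 8, 9

1, 2, 3, 5, 8, 9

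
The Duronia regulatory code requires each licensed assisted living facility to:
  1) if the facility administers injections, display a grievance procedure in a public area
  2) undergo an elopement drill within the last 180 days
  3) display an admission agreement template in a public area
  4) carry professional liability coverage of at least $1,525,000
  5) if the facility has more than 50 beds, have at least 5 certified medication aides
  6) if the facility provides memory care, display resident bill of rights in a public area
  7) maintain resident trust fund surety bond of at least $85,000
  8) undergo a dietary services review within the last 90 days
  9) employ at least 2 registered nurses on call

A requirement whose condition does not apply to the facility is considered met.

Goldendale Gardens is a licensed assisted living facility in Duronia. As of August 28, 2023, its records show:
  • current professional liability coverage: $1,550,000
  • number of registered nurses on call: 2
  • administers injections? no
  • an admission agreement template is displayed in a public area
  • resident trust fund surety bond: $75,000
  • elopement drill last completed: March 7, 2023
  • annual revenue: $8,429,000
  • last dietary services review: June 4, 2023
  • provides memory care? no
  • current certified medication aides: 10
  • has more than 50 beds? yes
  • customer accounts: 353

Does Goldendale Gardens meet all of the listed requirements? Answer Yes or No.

1. condition 'administers injections' does not hold → requirement n/a → met
2. elopement drill 174 days ago vs limit 180 → met
3. admission agreement template present → met
4. professional liability coverage $1,550,000 ≥ $1,525,000 → met
5. condition 'has more than 50 beds' holds; certified medication aides 10 ≥ 5 → met
6. condition 'provides memory care' does not hold → requirement n/a → met
7. resident trust fund surety bond $75,000 < $85,000 → not met
8. dietary services review 85 days ago vs limit 90 → met
9. registered nurses on call 2 ≥ 2 → met
Not met: 7

No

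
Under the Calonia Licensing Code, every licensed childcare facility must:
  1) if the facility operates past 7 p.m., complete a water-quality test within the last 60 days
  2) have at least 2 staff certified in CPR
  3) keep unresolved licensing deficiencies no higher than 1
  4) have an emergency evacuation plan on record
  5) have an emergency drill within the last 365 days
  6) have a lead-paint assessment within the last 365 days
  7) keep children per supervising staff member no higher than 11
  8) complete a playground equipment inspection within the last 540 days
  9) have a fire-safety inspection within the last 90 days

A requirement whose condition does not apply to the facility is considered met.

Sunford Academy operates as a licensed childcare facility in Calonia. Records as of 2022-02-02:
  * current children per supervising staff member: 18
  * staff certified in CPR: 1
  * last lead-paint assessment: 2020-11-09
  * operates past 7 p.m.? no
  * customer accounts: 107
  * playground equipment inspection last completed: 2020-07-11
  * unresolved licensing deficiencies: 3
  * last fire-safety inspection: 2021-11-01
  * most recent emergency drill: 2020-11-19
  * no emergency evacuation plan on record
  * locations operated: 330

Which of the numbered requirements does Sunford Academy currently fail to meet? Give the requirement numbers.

2, 3, 4, 5, 6, 7, 8, 9

1. condition 'operates past 7 p.m.' does not hold → requirement n/a → met
2. staff certified in CPR 1 < 2 → not met
3. unresolved licensing deficiencies 3 > 1 → not met
4. emergency evacuation plan absent → not met
5. emergency drill 440 days ago vs limit 365 → not met
6. lead-paint assessment 450 days ago vs limit 365 → not met
7. children per supervising staff member 18 > 11 → not met
8. playground equipment inspection 571 days ago vs limit 540 → not met
9. fire-safety inspection 93 days ago vs limit 90 → not met
Not met: 2, 3, 4, 5, 6, 7, 8, 9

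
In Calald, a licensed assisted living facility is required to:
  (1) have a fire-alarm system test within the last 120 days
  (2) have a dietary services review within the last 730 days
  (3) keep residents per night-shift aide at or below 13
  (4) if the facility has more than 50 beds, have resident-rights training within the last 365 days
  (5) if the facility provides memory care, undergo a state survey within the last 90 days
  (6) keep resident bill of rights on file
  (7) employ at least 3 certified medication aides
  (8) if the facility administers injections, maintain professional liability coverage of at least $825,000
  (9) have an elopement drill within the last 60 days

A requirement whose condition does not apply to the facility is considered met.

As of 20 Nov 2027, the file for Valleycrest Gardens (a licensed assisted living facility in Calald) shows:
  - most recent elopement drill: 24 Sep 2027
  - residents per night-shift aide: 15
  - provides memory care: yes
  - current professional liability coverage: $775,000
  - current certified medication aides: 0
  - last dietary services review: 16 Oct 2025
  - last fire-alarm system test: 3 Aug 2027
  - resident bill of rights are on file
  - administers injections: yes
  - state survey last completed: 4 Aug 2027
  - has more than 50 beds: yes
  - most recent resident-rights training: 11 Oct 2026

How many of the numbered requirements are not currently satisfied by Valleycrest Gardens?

6

1. fire-alarm system test 109 days ago vs limit 120 → met
2. dietary services review 765 days ago vs limit 730 → not met
3. residents per night-shift aide 15 > 13 → not met
4. condition 'has more than 50 beds' holds; resident-rights training 405 days ago vs limit 365 → not met
5. condition 'provides memory care' holds; state survey 108 days ago vs limit 90 → not met
6. resident bill of rights present → met
7. certified medication aides 0 < 3 → not met
8. condition 'administers injections' holds; professional liability coverage $775,000 < $825,000 → not met
9. elopement drill 57 days ago vs limit 60 → met
Not met: 6 of 9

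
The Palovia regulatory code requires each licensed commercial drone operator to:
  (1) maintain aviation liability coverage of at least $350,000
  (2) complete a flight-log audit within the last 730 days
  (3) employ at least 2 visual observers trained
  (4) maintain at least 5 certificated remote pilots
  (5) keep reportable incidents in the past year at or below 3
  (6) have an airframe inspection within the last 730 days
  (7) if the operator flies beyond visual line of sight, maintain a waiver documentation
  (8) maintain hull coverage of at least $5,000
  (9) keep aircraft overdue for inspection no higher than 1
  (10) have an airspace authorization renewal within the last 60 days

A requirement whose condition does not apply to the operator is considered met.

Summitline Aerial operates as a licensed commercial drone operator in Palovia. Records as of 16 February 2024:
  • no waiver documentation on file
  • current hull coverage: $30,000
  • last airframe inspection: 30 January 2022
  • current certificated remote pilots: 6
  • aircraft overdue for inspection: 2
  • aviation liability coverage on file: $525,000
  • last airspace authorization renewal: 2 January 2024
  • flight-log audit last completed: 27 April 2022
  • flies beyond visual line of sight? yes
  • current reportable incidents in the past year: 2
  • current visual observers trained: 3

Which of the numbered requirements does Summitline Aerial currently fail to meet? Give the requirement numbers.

1. aviation liability coverage $525,000 ≥ $350,000 → met
2. flight-log audit 660 days ago vs limit 730 → met
3. visual observers trained 3 ≥ 2 → met
4. certificated remote pilots 6 ≥ 5 → met
5. reportable incidents in the past year 2 ≤ 3 → met
6. airframe inspection 747 days ago vs limit 730 → not met
7. condition 'flies beyond visual line of sight' holds; waiver documentation absent → not met
8. hull coverage $30,000 ≥ $5,000 → met
9. aircraft overdue for inspection 2 > 1 → not met
10. airspace authorization renewal 45 days ago vs limit 60 → met
Not met: 6, 7, 9

6, 7, 9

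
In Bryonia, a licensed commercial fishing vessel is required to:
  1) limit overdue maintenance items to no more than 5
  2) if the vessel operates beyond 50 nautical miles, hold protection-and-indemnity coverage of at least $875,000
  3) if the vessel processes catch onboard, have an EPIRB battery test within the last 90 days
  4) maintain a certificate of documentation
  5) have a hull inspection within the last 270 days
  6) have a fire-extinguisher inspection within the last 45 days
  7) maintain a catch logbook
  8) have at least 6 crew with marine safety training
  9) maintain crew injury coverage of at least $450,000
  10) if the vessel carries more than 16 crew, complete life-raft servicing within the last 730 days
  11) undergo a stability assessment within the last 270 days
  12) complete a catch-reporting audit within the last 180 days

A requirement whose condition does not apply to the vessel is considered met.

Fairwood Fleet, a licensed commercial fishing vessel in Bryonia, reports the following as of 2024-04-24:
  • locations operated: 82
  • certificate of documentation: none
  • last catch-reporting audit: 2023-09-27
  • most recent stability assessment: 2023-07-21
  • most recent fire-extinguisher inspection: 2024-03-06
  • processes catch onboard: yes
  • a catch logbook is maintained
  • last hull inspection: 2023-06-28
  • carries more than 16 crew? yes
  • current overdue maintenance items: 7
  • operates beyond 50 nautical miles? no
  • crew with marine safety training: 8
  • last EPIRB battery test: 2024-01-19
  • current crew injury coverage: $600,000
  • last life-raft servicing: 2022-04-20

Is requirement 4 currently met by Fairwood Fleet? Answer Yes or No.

No

4. certificate of documentation absent → not met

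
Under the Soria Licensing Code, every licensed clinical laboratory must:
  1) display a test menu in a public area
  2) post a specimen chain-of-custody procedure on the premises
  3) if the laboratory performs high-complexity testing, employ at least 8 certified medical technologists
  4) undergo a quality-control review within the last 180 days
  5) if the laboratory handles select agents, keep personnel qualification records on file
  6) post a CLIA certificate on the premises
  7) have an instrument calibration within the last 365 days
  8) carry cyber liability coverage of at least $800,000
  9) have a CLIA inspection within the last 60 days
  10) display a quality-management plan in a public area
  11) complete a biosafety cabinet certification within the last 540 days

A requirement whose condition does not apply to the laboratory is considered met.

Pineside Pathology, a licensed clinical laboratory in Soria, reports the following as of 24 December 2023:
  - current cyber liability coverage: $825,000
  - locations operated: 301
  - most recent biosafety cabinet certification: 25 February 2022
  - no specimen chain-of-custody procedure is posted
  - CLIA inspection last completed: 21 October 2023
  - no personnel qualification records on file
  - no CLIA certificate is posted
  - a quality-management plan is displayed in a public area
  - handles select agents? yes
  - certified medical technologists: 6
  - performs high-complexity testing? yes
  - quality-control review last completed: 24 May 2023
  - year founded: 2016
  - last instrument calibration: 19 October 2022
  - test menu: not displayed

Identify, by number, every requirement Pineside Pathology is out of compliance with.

1. test menu absent → not met
2. specimen chain-of-custody procedure absent → not met
3. condition 'performs high-complexity testing' holds; certified medical technologists 6 < 8 → not met
4. quality-control review 214 days ago vs limit 180 → not met
5. condition 'handles select agents' holds; personnel qualification records absent → not met
6. CLIA certificate absent → not met
7. instrument calibration 431 days ago vs limit 365 → not met
8. cyber liability coverage $825,000 ≥ $800,000 → met
9. CLIA inspection 64 days ago vs limit 60 → not met
10. quality-management plan present → met
11. biosafety cabinet certification 667 days ago vs limit 540 → not met
Not met: 1, 2, 3, 4, 5, 6, 7, 9, 11

1, 2, 3, 4, 5, 6, 7, 9, 11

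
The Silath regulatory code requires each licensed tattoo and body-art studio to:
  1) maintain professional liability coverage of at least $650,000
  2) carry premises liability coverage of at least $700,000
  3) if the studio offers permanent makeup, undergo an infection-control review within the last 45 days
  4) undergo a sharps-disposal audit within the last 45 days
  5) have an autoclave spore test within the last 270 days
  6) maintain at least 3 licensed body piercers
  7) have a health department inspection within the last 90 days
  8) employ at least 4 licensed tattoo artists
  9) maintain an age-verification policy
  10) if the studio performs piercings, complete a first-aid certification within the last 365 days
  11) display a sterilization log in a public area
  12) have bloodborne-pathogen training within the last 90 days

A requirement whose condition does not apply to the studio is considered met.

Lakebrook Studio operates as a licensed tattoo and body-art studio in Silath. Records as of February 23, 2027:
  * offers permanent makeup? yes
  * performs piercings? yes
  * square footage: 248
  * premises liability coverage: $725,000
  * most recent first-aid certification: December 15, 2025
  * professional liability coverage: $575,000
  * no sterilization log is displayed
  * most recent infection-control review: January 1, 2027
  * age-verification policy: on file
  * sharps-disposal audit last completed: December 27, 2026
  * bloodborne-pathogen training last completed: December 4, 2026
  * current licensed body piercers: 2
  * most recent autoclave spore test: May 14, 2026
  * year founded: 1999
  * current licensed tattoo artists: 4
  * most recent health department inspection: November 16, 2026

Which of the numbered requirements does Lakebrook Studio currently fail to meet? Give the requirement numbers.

1. professional liability coverage $575,000 < $650,000 → not met
2. premises liability coverage $725,000 ≥ $700,000 → met
3. condition 'offers permanent makeup' holds; infection-control review 53 days ago vs limit 45 → not met
4. sharps-disposal audit 58 days ago vs limit 45 → not met
5. autoclave spore test 285 days ago vs limit 270 → not met
6. licensed body piercers 2 < 3 → not met
7. health department inspection 99 days ago vs limit 90 → not met
8. licensed tattoo artists 4 ≥ 4 → met
9. age-verification policy present → met
10. condition 'performs piercings' holds; first-aid certification 435 days ago vs limit 365 → not met
11. sterilization log absent → not met
12. bloodborne-pathogen training 81 days ago vs limit 90 → met
Not met: 1, 3, 4, 5, 6, 7, 10, 11

1, 3, 4, 5, 6, 7, 10, 11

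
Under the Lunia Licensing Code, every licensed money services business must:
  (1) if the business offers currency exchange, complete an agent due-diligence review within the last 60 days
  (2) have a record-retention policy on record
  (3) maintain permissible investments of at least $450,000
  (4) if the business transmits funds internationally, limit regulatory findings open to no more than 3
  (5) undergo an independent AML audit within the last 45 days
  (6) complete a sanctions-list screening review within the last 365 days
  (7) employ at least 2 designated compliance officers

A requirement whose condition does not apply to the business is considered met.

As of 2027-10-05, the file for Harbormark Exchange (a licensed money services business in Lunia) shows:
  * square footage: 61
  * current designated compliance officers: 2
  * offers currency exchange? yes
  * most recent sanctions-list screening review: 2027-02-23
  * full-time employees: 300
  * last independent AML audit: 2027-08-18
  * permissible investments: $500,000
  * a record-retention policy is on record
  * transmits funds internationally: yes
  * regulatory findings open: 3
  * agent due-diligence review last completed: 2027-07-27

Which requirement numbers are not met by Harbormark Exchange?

1, 5

1. condition 'offers currency exchange' holds; agent due-diligence review 70 days ago vs limit 60 → not met
2. record-retention policy present → met
3. permissible investments $500,000 ≥ $450,000 → met
4. condition 'transmits funds internationally' holds; regulatory findings open 3 ≤ 3 → met
5. independent AML audit 48 days ago vs limit 45 → not met
6. sanctions-list screening review 224 days ago vs limit 365 → met
7. designated compliance officers 2 ≥ 2 → met
Not met: 1, 5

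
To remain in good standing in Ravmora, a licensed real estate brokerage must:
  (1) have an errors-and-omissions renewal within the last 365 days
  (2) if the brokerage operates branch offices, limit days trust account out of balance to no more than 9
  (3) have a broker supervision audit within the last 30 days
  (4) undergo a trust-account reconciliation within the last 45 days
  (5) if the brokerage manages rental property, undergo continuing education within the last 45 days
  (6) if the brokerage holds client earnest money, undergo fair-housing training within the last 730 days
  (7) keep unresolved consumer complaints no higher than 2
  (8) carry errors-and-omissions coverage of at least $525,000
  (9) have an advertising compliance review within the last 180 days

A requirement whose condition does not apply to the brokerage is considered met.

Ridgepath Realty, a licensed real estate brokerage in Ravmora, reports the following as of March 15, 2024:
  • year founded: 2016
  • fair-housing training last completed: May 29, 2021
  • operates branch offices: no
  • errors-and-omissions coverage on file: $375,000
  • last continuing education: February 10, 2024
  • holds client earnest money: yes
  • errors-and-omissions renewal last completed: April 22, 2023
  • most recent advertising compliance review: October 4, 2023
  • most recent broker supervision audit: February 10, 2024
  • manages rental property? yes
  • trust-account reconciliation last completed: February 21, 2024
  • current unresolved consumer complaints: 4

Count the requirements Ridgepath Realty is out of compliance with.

4

1. errors-and-omissions renewal 328 days ago vs limit 365 → met
2. condition 'operates branch offices' does not hold → requirement n/a → met
3. broker supervision audit 34 days ago vs limit 30 → not met
4. trust-account reconciliation 23 days ago vs limit 45 → met
5. condition 'manages rental property' holds; continuing education 34 days ago vs limit 45 → met
6. condition 'holds client earnest money' holds; fair-housing training 1021 days ago vs limit 730 → not met
7. unresolved consumer complaints 4 > 2 → not met
8. errors-and-omissions coverage $375,000 < $525,000 → not met
9. advertising compliance review 163 days ago vs limit 180 → met
Not met: 4 of 9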